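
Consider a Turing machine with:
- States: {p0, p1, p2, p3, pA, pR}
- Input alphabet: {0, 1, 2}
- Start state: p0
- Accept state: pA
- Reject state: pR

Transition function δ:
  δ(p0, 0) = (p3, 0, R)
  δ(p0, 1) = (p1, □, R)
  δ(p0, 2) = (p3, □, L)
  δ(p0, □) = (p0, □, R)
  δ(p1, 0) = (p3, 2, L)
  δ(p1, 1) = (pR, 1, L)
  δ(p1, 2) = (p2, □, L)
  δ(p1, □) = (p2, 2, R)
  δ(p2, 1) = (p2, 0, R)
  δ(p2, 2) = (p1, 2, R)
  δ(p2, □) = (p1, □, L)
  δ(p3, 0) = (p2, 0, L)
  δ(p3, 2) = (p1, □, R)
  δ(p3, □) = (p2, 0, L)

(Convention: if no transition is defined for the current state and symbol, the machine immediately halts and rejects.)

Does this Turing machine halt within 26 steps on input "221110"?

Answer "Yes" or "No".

Execution trace:
Initial: [p0]221110
Step 1: δ(p0, 2) = (p3, □, L) → [p3]□□21110
Step 2: δ(p3, □) = (p2, 0, L) → [p2]□0□21110
Step 3: δ(p2, □) = (p1, □, L) → [p1]□□0□21110
Step 4: δ(p1, □) = (p2, 2, R) → 2[p2]□0□21110
Step 5: δ(p2, □) = (p1, □, L) → [p1]2□0□21110
Step 6: δ(p1, 2) = (p2, □, L) → [p2]□□□0□21110
Step 7: δ(p2, □) = (p1, □, L) → [p1]□□□□0□21110
Step 8: δ(p1, □) = (p2, 2, R) → 2[p2]□□□0□21110
Step 9: δ(p2, □) = (p1, □, L) → [p1]2□□□0□21110
Step 10: δ(p1, 2) = (p2, □, L) → [p2]□□□□□0□21110
Step 11: δ(p2, □) = (p1, □, L) → [p1]□□□□□□0□21110
Step 12: δ(p1, □) = (p2, 2, R) → 2[p2]□□□□□0□21110
Step 13: δ(p2, □) = (p1, □, L) → [p1]2□□□□□0□21110
Step 14: δ(p1, 2) = (p2, □, L) → [p2]□□□□□□□0□21110
Step 15: δ(p2, □) = (p1, □, L) → [p1]□□□□□□□□0□21110
Step 16: δ(p1, □) = (p2, 2, R) → 2[p2]□□□□□□□0□21110
Step 17: δ(p2, □) = (p1, □, L) → [p1]2□□□□□□□0□21110
Step 18: δ(p1, 2) = (p2, □, L) → [p2]□□□□□□□□□0□21110
Step 19: δ(p2, □) = (p1, □, L) → [p1]□□□□□□□□□□0□21110
Step 20: δ(p1, □) = (p2, 2, R) → 2[p2]□□□□□□□□□0□21110
Step 21: δ(p2, □) = (p1, □, L) → [p1]2□□□□□□□□□0□21110
Step 22: δ(p1, 2) = (p2, □, L) → [p2]□□□□□□□□□□□0□21110
Step 23: δ(p2, □) = (p1, □, L) → [p1]□□□□□□□□□□□□0□21110
Step 24: δ(p1, □) = (p2, 2, R) → 2[p2]□□□□□□□□□□□0□21110
Step 25: δ(p2, □) = (p1, □, L) → [p1]2□□□□□□□□□□□0□21110
Step 26: δ(p1, 2) = (p2, □, L) → [p2]□□□□□□□□□□□□□0□21110

The machine has not reached a halting state after 26 steps.
The machine did not halt within the 26-step bound.

Answer: No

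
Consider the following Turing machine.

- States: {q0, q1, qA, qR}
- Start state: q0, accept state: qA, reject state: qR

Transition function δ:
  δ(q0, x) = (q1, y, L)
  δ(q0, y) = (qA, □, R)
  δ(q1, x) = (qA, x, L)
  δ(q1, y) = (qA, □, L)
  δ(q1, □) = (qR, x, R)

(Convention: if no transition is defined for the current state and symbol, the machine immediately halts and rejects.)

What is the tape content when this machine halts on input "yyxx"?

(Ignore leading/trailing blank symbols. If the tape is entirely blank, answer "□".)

Execution trace:
Initial: [q0]yyxx
Step 1: δ(q0, y) = (qA, □, R) → □[qA]yxx

The machine reaches the accept state qA and halts.

Final tape (ignoring leading/trailing blanks): yxx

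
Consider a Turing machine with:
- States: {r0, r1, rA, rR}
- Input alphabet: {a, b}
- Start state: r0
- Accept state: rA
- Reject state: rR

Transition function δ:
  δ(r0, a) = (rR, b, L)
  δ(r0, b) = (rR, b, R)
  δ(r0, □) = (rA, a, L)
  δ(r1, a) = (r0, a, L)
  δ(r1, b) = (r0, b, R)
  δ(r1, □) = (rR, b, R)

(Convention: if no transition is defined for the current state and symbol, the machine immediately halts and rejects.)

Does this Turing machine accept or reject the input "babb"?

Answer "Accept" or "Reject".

Execution trace:
Initial: [r0]babb
Step 1: δ(r0, b) = (rR, b, R) → b[rR]abb

The machine reaches the reject state rR and halts.

Answer: Reject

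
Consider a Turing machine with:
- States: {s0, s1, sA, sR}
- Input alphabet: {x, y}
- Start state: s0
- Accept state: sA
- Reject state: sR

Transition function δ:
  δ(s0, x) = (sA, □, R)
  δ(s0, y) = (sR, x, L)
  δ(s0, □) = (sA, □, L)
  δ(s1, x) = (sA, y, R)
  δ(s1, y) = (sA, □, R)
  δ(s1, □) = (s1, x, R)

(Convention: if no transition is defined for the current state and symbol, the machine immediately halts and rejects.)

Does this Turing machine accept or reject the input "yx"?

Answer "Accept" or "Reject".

Execution trace:
Initial: [s0]yx
Step 1: δ(s0, y) = (sR, x, L) → [sR]□xx

The machine reaches the reject state sR and halts.

Answer: Reject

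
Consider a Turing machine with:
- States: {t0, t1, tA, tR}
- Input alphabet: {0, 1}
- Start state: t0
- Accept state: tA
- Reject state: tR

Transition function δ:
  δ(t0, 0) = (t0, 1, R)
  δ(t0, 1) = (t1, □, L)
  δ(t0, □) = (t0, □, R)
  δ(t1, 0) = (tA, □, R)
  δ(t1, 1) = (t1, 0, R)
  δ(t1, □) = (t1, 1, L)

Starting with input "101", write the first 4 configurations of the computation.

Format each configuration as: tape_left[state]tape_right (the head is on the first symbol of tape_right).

Transitions applied:
Step 1: δ(t0, 1) = (t1, □, L)
Step 2: δ(t1, □) = (t1, 1, L)
Step 3: δ(t1, □) = (t1, 1, L)

The first 4 configurations are:
[t0]101 ⊢ [t1]□□01 ⊢ [t1]□1□01 ⊢ [t1]□11□01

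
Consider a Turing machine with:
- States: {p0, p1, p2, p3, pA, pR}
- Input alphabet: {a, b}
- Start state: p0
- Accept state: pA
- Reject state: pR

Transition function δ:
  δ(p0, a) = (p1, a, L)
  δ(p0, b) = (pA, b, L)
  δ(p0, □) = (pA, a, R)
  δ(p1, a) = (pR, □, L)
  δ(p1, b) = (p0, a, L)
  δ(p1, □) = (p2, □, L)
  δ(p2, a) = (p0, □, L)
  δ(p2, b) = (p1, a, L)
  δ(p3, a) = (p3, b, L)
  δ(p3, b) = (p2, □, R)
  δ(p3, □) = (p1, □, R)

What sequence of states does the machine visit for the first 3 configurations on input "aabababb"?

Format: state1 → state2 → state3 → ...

Execution trace:
Initial: [p0]aabababb
Step 1: δ(p0, a) = (p1, a, L) → [p1]□aabababb
Step 2: δ(p1, □) = (p2, □, L) → [p2]□□aabababb

No transition is defined for δ(p2, □). By convention the machine halts and rejects.

State sequence: p0 → p1 → p2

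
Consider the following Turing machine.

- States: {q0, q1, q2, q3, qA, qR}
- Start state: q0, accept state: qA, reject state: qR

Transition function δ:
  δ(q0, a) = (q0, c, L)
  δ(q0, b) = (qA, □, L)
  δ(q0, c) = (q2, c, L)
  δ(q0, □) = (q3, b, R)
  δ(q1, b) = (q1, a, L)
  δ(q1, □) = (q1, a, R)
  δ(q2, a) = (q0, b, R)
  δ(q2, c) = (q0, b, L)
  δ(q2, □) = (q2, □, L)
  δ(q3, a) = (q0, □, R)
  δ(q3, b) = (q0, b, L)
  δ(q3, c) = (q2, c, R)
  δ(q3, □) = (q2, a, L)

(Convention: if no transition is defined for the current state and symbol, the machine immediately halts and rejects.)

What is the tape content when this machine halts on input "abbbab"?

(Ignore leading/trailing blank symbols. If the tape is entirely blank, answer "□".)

Execution trace:
Initial: [q0]abbbab
Step 1: δ(q0, a) = (q0, c, L) → [q0]□cbbbab
Step 2: δ(q0, □) = (q3, b, R) → b[q3]cbbbab
Step 3: δ(q3, c) = (q2, c, R) → bc[q2]bbbab

No transition is defined for δ(q2, b). By convention the machine halts and rejects.

Final tape (ignoring leading/trailing blanks): bcbbbab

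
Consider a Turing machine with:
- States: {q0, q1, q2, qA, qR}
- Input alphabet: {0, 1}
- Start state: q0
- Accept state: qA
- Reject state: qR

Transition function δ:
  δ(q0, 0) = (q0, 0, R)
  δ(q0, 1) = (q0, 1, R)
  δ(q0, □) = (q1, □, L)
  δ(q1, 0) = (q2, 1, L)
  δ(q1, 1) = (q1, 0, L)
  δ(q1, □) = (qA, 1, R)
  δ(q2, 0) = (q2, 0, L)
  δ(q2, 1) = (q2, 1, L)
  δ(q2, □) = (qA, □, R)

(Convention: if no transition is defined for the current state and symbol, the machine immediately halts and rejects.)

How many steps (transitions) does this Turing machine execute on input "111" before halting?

Execution trace:
Initial: [q0]111
Step 1: δ(q0, 1) = (q0, 1, R) → 1[q0]11
Step 2: δ(q0, 1) = (q0, 1, R) → 11[q0]1
Step 3: δ(q0, 1) = (q0, 1, R) → 111[q0]□
Step 4: δ(q0, □) = (q1, □, L) → 11[q1]1□
Step 5: δ(q1, 1) = (q1, 0, L) → 1[q1]10□
Step 6: δ(q1, 1) = (q1, 0, L) → [q1]100□
Step 7: δ(q1, 1) = (q1, 0, L) → [q1]□000□
Step 8: δ(q1, □) = (qA, 1, R) → 1[qA]000□

The machine reaches the accept state qA and halts.

The machine executed 8 steps before halting.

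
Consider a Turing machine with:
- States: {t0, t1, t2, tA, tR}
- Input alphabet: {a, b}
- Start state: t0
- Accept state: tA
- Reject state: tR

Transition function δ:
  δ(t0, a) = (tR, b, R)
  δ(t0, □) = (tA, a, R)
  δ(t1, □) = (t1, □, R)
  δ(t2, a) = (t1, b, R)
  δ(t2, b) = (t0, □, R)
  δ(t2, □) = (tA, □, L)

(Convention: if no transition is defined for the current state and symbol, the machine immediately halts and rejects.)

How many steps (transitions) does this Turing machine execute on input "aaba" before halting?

Execution trace:
Initial: [t0]aaba
Step 1: δ(t0, a) = (tR, b, R) → b[tR]aba

The machine reaches the reject state tR and halts.

The machine executed 1 step before halting.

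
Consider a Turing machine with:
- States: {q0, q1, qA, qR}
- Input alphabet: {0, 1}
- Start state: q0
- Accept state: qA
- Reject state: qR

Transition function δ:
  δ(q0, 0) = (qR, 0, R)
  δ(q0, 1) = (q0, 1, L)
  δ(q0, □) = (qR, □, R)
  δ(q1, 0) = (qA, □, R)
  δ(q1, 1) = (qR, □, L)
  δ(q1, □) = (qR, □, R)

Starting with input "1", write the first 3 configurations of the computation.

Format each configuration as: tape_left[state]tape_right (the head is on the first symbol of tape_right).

Transitions applied:
Step 1: δ(q0, 1) = (q0, 1, L)
Step 2: δ(q0, □) = (qR, □, R)

The first 3 configurations are:
[q0]1 ⊢ [q0]□1 ⊢ □[qR]1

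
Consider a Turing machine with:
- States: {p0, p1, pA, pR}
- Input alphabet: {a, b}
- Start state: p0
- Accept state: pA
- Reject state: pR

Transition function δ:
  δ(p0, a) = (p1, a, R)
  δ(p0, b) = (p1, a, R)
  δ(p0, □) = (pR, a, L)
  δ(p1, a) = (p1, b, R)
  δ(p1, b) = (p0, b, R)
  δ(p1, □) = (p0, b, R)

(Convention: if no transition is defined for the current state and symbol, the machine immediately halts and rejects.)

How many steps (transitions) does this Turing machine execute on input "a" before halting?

Execution trace:
Initial: [p0]a
Step 1: δ(p0, a) = (p1, a, R) → a[p1]□
Step 2: δ(p1, □) = (p0, b, R) → ab[p0]□
Step 3: δ(p0, □) = (pR, a, L) → a[pR]ba

The machine reaches the reject state pR and halts.

The machine executed 3 steps before halting.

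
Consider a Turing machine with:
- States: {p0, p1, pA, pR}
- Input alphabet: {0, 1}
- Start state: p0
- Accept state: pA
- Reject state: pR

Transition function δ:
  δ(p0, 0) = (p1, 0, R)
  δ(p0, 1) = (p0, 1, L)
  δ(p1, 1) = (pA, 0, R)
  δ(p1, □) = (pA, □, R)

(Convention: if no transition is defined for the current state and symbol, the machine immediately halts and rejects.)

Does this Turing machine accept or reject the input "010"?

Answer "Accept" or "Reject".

Execution trace:
Initial: [p0]010
Step 1: δ(p0, 0) = (p1, 0, R) → 0[p1]10
Step 2: δ(p1, 1) = (pA, 0, R) → 00[pA]0

The machine reaches the accept state pA and halts.

Answer: Accept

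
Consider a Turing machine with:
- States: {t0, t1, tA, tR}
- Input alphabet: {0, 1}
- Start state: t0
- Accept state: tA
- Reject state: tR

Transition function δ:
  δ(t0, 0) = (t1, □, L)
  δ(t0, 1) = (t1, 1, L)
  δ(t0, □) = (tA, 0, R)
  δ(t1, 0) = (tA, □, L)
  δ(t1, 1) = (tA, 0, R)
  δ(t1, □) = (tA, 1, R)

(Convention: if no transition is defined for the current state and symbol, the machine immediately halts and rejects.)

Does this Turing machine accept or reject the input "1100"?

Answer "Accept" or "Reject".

Execution trace:
Initial: [t0]1100
Step 1: δ(t0, 1) = (t1, 1, L) → [t1]□1100
Step 2: δ(t1, □) = (tA, 1, R) → 1[tA]1100

The machine reaches the accept state tA and halts.

Answer: Accept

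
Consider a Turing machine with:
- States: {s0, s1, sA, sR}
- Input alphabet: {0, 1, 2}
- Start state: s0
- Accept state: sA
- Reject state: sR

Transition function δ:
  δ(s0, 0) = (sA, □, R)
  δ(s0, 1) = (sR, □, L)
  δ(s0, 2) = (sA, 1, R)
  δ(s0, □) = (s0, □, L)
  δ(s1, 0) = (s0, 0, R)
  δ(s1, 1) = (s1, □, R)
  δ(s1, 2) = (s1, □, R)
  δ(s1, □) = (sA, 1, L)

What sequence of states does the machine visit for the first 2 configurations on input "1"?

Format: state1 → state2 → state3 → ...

Execution trace:
Initial: [s0]1
Step 1: δ(s0, 1) = (sR, □, L) → [sR]□□

The machine reaches the reject state sR and halts.

State sequence: s0 → sR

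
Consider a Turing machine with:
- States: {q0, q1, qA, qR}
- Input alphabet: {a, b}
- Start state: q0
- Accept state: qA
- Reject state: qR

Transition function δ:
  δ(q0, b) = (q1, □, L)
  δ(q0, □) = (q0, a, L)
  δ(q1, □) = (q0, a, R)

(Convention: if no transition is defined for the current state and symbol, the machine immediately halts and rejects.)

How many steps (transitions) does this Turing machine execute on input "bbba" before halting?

Execution trace:
Initial: [q0]bbba
Step 1: δ(q0, b) = (q1, □, L) → [q1]□□bba
Step 2: δ(q1, □) = (q0, a, R) → a[q0]□bba
Step 3: δ(q0, □) = (q0, a, L) → [q0]aabba

No transition is defined for δ(q0, a). By convention the machine halts and rejects.

The machine executed 3 steps before halting.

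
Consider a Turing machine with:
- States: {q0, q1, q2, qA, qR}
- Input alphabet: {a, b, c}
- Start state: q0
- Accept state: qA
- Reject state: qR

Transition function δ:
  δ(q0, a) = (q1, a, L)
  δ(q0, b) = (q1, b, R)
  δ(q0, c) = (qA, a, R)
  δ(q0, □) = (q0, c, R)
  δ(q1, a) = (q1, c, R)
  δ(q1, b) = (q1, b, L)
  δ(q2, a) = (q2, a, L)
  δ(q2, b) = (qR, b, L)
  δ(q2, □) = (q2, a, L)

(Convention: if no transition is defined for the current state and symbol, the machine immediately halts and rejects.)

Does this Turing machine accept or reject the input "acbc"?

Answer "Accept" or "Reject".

Execution trace:
Initial: [q0]acbc
Step 1: δ(q0, a) = (q1, a, L) → [q1]□acbc

No transition is defined for δ(q1, □). By convention the machine halts and rejects.

Answer: Reject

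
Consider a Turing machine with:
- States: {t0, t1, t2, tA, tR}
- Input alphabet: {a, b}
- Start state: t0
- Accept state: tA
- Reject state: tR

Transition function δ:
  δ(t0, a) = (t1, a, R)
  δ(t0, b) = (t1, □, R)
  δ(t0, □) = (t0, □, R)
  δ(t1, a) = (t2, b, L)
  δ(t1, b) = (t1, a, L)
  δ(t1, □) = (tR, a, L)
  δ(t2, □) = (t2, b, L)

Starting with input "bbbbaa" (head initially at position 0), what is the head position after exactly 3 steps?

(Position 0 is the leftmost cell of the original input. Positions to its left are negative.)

Execution trace (head position shown):
Step 0: [t0]bbbbaa  (head at position 0)
Step 1: move right → □[t1]bbbaa  (head at position 1)
Step 2: move left → [t1]□abbaa  (head at position 0)
Step 3: move left → [tR]□aabbaa  (head at position -1)

After 3 steps, the head is at position -1.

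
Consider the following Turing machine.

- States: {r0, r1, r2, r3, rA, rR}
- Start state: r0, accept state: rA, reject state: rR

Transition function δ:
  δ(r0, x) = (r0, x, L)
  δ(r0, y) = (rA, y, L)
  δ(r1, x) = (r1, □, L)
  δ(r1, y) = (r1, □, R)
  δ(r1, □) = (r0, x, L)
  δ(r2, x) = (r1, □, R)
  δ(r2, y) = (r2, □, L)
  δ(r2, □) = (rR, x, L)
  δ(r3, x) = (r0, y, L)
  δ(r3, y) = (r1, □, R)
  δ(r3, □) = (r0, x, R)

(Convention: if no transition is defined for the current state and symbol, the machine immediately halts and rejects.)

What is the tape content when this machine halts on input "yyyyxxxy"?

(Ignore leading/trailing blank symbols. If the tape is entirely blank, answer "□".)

Execution trace:
Initial: [r0]yyyyxxxy
Step 1: δ(r0, y) = (rA, y, L) → [rA]□yyyyxxxy

The machine reaches the accept state rA and halts.

Final tape (ignoring leading/trailing blanks): yyyyxxxy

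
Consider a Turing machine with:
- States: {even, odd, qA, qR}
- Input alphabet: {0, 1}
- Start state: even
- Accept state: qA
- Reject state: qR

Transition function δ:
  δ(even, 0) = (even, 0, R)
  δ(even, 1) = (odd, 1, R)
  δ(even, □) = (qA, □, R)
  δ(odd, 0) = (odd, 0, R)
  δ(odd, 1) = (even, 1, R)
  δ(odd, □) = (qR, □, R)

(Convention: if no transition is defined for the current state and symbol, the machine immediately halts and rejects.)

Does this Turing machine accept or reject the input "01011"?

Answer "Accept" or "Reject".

Execution trace:
Initial: [even]01011
Step 1: δ(even, 0) = (even, 0, R) → 0[even]1011
Step 2: δ(even, 1) = (odd, 1, R) → 01[odd]011
Step 3: δ(odd, 0) = (odd, 0, R) → 010[odd]11
Step 4: δ(odd, 1) = (even, 1, R) → 0101[even]1
Step 5: δ(even, 1) = (odd, 1, R) → 01011[odd]□
Step 6: δ(odd, □) = (qR, □, R) → 01011□[qR]□

The machine reaches the reject state qR and halts.

Answer: Reject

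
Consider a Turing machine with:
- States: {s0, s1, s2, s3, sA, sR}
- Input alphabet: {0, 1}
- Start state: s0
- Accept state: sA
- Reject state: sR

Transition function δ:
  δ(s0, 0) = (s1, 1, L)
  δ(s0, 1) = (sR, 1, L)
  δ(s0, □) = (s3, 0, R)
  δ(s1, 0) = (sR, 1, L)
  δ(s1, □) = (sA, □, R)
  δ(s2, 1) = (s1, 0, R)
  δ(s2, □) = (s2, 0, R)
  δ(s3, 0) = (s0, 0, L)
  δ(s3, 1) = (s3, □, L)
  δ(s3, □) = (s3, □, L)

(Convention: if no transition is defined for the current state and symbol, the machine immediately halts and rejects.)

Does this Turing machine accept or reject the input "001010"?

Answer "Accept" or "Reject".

Execution trace:
Initial: [s0]001010
Step 1: δ(s0, 0) = (s1, 1, L) → [s1]□101010
Step 2: δ(s1, □) = (sA, □, R) → □[sA]101010

The machine reaches the accept state sA and halts.

Answer: Accept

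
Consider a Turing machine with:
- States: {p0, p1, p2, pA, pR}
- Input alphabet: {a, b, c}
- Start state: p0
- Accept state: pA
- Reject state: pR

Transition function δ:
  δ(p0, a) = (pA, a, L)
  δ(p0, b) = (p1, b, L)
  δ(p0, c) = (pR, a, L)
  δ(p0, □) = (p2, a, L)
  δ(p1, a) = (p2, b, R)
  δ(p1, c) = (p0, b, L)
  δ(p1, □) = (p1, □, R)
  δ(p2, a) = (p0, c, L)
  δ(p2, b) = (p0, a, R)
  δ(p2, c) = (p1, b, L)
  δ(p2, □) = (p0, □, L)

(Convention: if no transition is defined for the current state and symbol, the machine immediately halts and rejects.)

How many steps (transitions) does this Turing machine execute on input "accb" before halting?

Execution trace:
Initial: [p0]accb
Step 1: δ(p0, a) = (pA, a, L) → [pA]□accb

The machine reaches the accept state pA and halts.

The machine executed 1 step before halting.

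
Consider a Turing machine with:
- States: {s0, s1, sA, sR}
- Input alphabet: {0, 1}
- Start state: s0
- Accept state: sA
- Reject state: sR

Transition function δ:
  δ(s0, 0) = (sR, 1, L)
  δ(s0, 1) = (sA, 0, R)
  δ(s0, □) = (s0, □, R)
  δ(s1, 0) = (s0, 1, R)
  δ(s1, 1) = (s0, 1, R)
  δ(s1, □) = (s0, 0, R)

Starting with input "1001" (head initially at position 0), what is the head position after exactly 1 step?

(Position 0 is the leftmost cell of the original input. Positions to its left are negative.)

Execution trace (head position shown):
Step 0: [s0]1001  (head at position 0)
Step 1: move right → 0[sA]001  (head at position 1)

After 1 step, the head is at position 1.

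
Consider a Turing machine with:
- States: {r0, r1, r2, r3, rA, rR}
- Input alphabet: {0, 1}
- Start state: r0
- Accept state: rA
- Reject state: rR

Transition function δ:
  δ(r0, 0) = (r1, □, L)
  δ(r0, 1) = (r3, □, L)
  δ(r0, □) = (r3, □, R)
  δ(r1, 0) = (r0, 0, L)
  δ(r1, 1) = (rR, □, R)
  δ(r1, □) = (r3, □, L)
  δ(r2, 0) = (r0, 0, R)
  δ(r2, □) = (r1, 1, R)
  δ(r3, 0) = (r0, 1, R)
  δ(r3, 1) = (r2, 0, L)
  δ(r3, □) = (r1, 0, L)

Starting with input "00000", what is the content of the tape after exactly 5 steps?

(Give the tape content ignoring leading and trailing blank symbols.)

Execution trace:
Initial: [r0]00000
Step 1: δ(r0, 0) = (r1, □, L) → [r1]□□0000
Step 2: δ(r1, □) = (r3, □, L) → [r3]□□□0000
Step 3: δ(r3, □) = (r1, 0, L) → [r1]□0□□0000
Step 4: δ(r1, □) = (r3, □, L) → [r3]□□0□□0000
Step 5: δ(r3, □) = (r1, 0, L) → [r1]□0□0□□0000

After 5 steps, the tape (ignoring leading/trailing blanks) is: 0□0□□0000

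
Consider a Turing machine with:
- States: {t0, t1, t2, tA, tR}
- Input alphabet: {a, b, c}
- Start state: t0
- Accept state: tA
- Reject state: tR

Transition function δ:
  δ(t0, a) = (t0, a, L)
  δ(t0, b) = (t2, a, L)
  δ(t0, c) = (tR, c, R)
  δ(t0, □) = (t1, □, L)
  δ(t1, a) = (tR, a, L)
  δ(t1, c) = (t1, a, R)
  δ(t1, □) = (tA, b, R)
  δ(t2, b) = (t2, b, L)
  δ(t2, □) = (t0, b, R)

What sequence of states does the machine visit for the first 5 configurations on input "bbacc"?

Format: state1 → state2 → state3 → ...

Execution trace:
Initial: [t0]bbacc
Step 1: δ(t0, b) = (t2, a, L) → [t2]□abacc
Step 2: δ(t2, □) = (t0, b, R) → b[t0]abacc
Step 3: δ(t0, a) = (t0, a, L) → [t0]babacc
Step 4: δ(t0, b) = (t2, a, L) → [t2]□aabacc

State sequence: t0 → t2 → t0 → t0 → t2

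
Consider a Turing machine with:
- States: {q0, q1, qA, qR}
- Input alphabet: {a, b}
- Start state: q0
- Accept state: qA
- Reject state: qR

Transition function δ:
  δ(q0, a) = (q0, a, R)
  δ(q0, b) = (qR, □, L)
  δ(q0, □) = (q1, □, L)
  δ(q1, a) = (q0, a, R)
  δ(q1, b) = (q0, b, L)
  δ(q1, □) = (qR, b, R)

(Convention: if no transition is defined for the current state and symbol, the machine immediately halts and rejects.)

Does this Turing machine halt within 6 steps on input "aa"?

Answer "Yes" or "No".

Execution trace:
Initial: [q0]aa
Step 1: δ(q0, a) = (q0, a, R) → a[q0]a
Step 2: δ(q0, a) = (q0, a, R) → aa[q0]□
Step 3: δ(q0, □) = (q1, □, L) → a[q1]a□
Step 4: δ(q1, a) = (q0, a, R) → aa[q0]□
Step 5: δ(q0, □) = (q1, □, L) → a[q1]a□
Step 6: δ(q1, a) = (q0, a, R) → aa[q0]□

The machine has not reached a halting state after 6 steps.
The machine did not halt within the 6-step bound.

Answer: No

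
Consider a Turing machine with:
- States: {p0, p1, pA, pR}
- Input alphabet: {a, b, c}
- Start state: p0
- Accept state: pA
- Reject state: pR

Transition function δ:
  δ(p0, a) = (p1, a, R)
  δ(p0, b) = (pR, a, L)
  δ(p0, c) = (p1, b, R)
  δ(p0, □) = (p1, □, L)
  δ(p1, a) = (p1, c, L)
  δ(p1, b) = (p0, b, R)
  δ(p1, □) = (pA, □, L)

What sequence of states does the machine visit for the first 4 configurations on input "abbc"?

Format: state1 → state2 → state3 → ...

Execution trace:
Initial: [p0]abbc
Step 1: δ(p0, a) = (p1, a, R) → a[p1]bbc
Step 2: δ(p1, b) = (p0, b, R) → ab[p0]bc
Step 3: δ(p0, b) = (pR, a, L) → a[pR]bac

The machine reaches the reject state pR and halts.

State sequence: p0 → p1 → p0 → pR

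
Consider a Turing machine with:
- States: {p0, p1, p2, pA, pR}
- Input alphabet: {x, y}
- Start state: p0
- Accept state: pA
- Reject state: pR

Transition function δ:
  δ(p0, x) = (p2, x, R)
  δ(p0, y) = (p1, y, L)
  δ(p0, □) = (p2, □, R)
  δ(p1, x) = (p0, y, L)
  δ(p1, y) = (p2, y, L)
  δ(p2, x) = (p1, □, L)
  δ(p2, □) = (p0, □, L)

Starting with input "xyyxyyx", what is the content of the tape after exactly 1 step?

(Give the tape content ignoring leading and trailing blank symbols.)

Execution trace:
Initial: [p0]xyyxyyx
Step 1: δ(p0, x) = (p2, x, R) → x[p2]yyxyyx

No transition is defined for δ(p2, y). By convention the machine halts and rejects.

After 1 step, the tape (ignoring leading/trailing blanks) is: xyyxyyx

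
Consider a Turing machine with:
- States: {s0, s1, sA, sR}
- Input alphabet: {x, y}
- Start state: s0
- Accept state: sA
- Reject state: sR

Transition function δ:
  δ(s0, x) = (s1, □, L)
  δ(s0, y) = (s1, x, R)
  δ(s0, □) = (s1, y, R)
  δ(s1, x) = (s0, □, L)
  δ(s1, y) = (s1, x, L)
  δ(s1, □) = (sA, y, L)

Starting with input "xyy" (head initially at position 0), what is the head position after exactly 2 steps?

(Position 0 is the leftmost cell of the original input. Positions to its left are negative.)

Execution trace (head position shown):
Step 0: [s0]xyy  (head at position 0)
Step 1: move left → [s1]□□yy  (head at position -1)
Step 2: move left → [sA]□y□yy  (head at position -2)

After 2 steps, the head is at position -2.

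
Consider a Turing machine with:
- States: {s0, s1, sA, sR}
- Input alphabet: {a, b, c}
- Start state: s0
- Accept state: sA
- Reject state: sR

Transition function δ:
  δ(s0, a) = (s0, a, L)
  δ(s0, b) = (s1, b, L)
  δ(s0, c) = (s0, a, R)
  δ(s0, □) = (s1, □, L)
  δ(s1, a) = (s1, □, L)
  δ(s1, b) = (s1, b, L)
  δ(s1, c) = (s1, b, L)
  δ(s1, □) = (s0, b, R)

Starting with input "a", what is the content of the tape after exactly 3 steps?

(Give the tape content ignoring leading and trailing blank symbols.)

Execution trace:
Initial: [s0]a
Step 1: δ(s0, a) = (s0, a, L) → [s0]□a
Step 2: δ(s0, □) = (s1, □, L) → [s1]□□a
Step 3: δ(s1, □) = (s0, b, R) → b[s0]□a

After 3 steps, the tape (ignoring leading/trailing blanks) is: b□a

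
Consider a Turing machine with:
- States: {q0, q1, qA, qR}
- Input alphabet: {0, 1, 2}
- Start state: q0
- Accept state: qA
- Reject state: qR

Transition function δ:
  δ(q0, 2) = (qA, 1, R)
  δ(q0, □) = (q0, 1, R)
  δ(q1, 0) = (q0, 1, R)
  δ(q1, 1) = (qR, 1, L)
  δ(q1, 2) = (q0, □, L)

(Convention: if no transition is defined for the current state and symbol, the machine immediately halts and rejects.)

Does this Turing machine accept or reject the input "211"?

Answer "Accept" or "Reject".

Execution trace:
Initial: [q0]211
Step 1: δ(q0, 2) = (qA, 1, R) → 1[qA]11

The machine reaches the accept state qA and halts.

Answer: Accept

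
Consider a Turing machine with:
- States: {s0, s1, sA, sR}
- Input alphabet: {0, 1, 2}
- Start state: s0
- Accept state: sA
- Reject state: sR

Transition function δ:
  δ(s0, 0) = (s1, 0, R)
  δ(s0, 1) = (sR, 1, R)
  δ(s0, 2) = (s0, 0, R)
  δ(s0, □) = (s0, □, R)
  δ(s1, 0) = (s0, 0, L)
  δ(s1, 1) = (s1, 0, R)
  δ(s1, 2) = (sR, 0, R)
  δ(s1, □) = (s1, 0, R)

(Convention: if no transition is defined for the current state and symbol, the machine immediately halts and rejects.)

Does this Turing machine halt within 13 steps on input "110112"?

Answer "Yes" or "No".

Execution trace:
Initial: [s0]110112
Step 1: δ(s0, 1) = (sR, 1, R) → 1[sR]10112

The machine reaches the reject state sR and halts.
The machine halted after 1 step (within the 13-step bound).

Answer: Yes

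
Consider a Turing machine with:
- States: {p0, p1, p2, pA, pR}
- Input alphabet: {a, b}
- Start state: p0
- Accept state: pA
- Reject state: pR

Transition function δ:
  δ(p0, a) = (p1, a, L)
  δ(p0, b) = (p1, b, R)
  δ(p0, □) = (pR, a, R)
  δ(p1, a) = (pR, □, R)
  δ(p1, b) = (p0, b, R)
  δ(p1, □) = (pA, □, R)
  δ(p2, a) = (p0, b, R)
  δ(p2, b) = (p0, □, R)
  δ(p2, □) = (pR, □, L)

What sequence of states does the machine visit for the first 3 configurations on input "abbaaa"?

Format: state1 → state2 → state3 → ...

Execution trace:
Initial: [p0]abbaaa
Step 1: δ(p0, a) = (p1, a, L) → [p1]□abbaaa
Step 2: δ(p1, □) = (pA, □, R) → □[pA]abbaaa

The machine reaches the accept state pA and halts.

State sequence: p0 → p1 → pA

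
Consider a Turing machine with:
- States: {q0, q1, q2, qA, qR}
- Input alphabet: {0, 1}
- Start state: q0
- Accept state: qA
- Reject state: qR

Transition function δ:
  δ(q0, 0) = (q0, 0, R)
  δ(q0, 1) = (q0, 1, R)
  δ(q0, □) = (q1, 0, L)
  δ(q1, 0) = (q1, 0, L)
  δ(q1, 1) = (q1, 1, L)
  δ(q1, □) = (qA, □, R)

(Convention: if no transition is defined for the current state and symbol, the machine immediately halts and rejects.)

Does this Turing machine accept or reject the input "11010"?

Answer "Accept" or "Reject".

Execution trace:
Initial: [q0]11010
Step 1: δ(q0, 1) = (q0, 1, R) → 1[q0]1010
Step 2: δ(q0, 1) = (q0, 1, R) → 11[q0]010
Step 3: δ(q0, 0) = (q0, 0, R) → 110[q0]10
Step 4: δ(q0, 1) = (q0, 1, R) → 1101[q0]0
Step 5: δ(q0, 0) = (q0, 0, R) → 11010[q0]□
Step 6: δ(q0, □) = (q1, 0, L) → 1101[q1]00
Step 7: δ(q1, 0) = (q1, 0, L) → 110[q1]100
Step 8: δ(q1, 1) = (q1, 1, L) → 11[q1]0100
Step 9: δ(q1, 0) = (q1, 0, L) → 1[q1]10100
Step 10: δ(q1, 1) = (q1, 1, L) → [q1]110100
Step 11: δ(q1, 1) = (q1, 1, L) → [q1]□110100
Step 12: δ(q1, □) = (qA, □, R) → □[qA]110100

The machine reaches the accept state qA and halts.

Answer: Accept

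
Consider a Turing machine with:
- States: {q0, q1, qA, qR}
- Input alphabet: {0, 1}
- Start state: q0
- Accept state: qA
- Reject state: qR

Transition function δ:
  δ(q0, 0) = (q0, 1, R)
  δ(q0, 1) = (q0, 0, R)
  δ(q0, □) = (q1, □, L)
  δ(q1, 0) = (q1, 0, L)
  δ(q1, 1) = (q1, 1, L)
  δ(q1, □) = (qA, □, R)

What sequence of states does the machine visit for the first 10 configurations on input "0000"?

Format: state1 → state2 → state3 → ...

Execution trace:
Initial: [q0]0000
Step 1: δ(q0, 0) = (q0, 1, R) → 1[q0]000
Step 2: δ(q0, 0) = (q0, 1, R) → 11[q0]00
Step 3: δ(q0, 0) = (q0, 1, R) → 111[q0]0
Step 4: δ(q0, 0) = (q0, 1, R) → 1111[q0]□
Step 5: δ(q0, □) = (q1, □, L) → 111[q1]1□
Step 6: δ(q1, 1) = (q1, 1, L) → 11[q1]11□
Step 7: δ(q1, 1) = (q1, 1, L) → 1[q1]111□
Step 8: δ(q1, 1) = (q1, 1, L) → [q1]1111□
Step 9: δ(q1, 1) = (q1, 1, L) → [q1]□1111□

State sequence: q0 → q0 → q0 → q0 → q0 → q1 → q1 → q1 → q1 → q1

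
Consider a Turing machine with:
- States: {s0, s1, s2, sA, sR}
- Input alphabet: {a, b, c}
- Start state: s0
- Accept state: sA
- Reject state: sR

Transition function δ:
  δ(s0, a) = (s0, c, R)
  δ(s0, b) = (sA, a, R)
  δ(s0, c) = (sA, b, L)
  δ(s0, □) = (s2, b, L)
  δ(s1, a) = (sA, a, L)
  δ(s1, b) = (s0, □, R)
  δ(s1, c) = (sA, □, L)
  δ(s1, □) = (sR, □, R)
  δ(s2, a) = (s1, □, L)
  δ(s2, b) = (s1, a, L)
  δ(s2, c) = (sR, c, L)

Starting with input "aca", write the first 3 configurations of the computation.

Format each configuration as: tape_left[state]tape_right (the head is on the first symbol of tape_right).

Transitions applied:
Step 1: δ(s0, a) = (s0, c, R)
Step 2: δ(s0, c) = (sA, b, L)

The first 3 configurations are:
[s0]aca ⊢ c[s0]ca ⊢ [sA]cba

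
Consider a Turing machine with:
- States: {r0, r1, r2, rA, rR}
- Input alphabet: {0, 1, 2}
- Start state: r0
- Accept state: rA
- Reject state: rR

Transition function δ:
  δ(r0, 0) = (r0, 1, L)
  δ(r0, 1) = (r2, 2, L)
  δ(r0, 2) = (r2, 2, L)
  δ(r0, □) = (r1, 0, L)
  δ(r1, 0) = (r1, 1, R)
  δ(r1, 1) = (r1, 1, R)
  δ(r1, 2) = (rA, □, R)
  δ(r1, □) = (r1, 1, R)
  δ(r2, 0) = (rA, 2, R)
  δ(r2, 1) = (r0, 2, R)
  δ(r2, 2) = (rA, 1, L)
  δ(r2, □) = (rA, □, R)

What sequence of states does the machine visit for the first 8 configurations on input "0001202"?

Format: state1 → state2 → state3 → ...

Execution trace:
Initial: [r0]0001202
Step 1: δ(r0, 0) = (r0, 1, L) → [r0]□1001202
Step 2: δ(r0, □) = (r1, 0, L) → [r1]□01001202
Step 3: δ(r1, □) = (r1, 1, R) → 1[r1]01001202
Step 4: δ(r1, 0) = (r1, 1, R) → 11[r1]1001202
Step 5: δ(r1, 1) = (r1, 1, R) → 111[r1]001202
Step 6: δ(r1, 0) = (r1, 1, R) → 1111[r1]01202
Step 7: δ(r1, 0) = (r1, 1, R) → 11111[r1]1202

State sequence: r0 → r0 → r1 → r1 → r1 → r1 → r1 → r1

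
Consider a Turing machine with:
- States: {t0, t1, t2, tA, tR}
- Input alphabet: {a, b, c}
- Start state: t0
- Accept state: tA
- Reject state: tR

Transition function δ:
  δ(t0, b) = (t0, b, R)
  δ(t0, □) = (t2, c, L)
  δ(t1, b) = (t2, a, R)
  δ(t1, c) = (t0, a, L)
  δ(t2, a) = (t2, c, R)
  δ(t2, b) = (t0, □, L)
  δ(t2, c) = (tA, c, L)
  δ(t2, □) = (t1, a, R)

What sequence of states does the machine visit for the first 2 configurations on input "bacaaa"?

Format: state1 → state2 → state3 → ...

Execution trace:
Initial: [t0]bacaaa
Step 1: δ(t0, b) = (t0, b, R) → b[t0]acaaa

No transition is defined for δ(t0, a). By convention the machine halts and rejects.

State sequence: t0 → t0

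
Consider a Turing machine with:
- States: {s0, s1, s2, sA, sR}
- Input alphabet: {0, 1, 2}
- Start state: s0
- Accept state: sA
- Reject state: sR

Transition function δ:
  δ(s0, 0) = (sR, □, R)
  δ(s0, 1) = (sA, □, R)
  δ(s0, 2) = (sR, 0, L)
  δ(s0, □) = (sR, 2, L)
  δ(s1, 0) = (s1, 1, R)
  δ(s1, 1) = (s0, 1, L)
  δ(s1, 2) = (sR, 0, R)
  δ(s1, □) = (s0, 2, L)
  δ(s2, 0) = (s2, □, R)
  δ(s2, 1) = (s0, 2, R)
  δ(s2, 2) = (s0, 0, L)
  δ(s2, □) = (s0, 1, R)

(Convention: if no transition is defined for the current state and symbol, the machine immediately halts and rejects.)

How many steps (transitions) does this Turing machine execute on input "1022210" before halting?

Execution trace:
Initial: [s0]1022210
Step 1: δ(s0, 1) = (sA, □, R) → □[sA]022210

The machine reaches the accept state sA and halts.

The machine executed 1 step before halting.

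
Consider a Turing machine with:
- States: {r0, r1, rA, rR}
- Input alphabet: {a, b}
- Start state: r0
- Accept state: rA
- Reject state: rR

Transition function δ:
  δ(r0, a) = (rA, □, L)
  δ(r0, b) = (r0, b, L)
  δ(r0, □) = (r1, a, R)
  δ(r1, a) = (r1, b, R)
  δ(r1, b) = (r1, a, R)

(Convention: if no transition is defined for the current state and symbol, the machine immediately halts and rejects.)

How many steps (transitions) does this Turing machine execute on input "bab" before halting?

Execution trace:
Initial: [r0]bab
Step 1: δ(r0, b) = (r0, b, L) → [r0]□bab
Step 2: δ(r0, □) = (r1, a, R) → a[r1]bab
Step 3: δ(r1, b) = (r1, a, R) → aa[r1]ab
Step 4: δ(r1, a) = (r1, b, R) → aab[r1]b
Step 5: δ(r1, b) = (r1, a, R) → aaba[r1]□

No transition is defined for δ(r1, □). By convention the machine halts and rejects.

The machine executed 5 steps before halting.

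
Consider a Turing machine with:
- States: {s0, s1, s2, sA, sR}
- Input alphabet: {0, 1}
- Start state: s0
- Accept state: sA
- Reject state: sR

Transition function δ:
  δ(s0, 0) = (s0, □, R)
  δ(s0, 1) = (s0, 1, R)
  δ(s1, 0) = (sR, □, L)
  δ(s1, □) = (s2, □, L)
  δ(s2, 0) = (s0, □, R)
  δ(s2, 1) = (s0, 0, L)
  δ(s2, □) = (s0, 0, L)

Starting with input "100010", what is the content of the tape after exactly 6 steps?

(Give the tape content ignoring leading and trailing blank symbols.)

Execution trace:
Initial: [s0]100010
Step 1: δ(s0, 1) = (s0, 1, R) → 1[s0]00010
Step 2: δ(s0, 0) = (s0, □, R) → 1□[s0]0010
Step 3: δ(s0, 0) = (s0, □, R) → 1□□[s0]010
Step 4: δ(s0, 0) = (s0, □, R) → 1□□□[s0]10
Step 5: δ(s0, 1) = (s0, 1, R) → 1□□□1[s0]0
Step 6: δ(s0, 0) = (s0, □, R) → 1□□□1□[s0]□

No transition is defined for δ(s0, □). By convention the machine halts and rejects.

After 6 steps, the tape (ignoring leading/trailing blanks) is: 1□□□1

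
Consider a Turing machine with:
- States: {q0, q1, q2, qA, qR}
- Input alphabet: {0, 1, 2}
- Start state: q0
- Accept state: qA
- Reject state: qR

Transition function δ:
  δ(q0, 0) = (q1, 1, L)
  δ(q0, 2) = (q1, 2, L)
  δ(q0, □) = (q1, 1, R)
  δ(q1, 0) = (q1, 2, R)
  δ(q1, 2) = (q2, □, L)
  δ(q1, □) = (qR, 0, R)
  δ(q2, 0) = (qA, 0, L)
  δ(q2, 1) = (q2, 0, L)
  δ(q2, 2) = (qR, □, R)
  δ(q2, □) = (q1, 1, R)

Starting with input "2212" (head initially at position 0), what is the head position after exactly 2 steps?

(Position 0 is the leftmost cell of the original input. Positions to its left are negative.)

Execution trace (head position shown):
Step 0: [q0]2212  (head at position 0)
Step 1: move left → [q1]□2212  (head at position -1)
Step 2: move right → 0[qR]2212  (head at position 0)

After 2 steps, the head is at position 0.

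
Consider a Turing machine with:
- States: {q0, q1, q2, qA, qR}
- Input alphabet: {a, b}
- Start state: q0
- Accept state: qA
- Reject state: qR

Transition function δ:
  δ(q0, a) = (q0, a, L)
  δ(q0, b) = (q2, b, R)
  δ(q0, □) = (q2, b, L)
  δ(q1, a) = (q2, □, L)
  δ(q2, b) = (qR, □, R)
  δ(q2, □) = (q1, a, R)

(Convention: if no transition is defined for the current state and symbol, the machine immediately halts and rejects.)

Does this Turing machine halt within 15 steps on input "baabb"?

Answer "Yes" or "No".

Execution trace:
Initial: [q0]baabb
Step 1: δ(q0, b) = (q2, b, R) → b[q2]aabb

No transition is defined for δ(q2, a). By convention the machine halts and rejects.
The machine halted after 1 step (within the 15-step bound).

Answer: Yes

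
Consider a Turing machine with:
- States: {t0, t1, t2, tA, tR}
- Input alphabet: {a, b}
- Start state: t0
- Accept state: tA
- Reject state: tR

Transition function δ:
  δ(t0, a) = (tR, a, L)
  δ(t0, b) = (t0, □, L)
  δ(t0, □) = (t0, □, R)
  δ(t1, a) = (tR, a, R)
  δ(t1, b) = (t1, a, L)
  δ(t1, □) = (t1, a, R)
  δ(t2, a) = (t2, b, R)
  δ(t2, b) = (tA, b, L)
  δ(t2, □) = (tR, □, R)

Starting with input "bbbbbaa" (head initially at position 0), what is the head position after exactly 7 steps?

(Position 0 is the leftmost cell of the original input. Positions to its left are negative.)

Execution trace (head position shown):
Step 0: [t0]bbbbbaa  (head at position 0)
Step 1: move left → [t0]□□bbbbaa  (head at position -1)
Step 2: move right → □[t0]□bbbbaa  (head at position 0)
Step 3: move right → □□[t0]bbbbaa  (head at position 1)
Step 4: move left → □[t0]□□bbbaa  (head at position 0)
Step 5: move right → □□[t0]□bbbaa  (head at position 1)
Step 6: move right → □□□[t0]bbbaa  (head at position 2)
Step 7: move left → □□[t0]□□bbaa  (head at position 1)

After 7 steps, the head is at position 1.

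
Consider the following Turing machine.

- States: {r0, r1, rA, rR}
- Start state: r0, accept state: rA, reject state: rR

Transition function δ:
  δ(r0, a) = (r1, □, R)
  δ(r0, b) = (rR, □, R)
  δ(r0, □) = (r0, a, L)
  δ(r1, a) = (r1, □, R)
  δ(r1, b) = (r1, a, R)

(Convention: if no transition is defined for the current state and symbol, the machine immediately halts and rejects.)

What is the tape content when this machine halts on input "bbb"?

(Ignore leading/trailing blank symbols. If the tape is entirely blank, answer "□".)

Execution trace:
Initial: [r0]bbb
Step 1: δ(r0, b) = (rR, □, R) → □[rR]bb

The machine reaches the reject state rR and halts.

Final tape (ignoring leading/trailing blanks): bb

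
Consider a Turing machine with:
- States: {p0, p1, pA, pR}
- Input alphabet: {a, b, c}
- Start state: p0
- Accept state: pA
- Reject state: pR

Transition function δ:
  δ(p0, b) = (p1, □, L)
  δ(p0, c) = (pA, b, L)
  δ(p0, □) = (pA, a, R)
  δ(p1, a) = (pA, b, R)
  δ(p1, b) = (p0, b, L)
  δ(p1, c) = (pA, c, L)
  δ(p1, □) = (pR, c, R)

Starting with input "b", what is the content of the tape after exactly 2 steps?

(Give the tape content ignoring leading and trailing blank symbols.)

Execution trace:
Initial: [p0]b
Step 1: δ(p0, b) = (p1, □, L) → [p1]□□
Step 2: δ(p1, □) = (pR, c, R) → c[pR]□

The machine reaches the reject state pR and halts.

After 2 steps, the tape (ignoring leading/trailing blanks) is: c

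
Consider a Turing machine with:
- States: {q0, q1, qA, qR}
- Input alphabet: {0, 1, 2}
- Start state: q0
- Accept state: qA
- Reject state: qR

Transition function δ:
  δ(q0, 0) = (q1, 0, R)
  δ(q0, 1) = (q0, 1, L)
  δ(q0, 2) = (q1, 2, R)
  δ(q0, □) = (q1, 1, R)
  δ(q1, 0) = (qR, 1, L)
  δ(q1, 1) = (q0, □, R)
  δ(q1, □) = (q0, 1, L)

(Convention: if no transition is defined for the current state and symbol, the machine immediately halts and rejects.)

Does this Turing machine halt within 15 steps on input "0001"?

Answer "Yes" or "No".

Execution trace:
Initial: [q0]0001
Step 1: δ(q0, 0) = (q1, 0, R) → 0[q1]001
Step 2: δ(q1, 0) = (qR, 1, L) → [qR]0101

The machine reaches the reject state qR and halts.
The machine halted after 2 steps (within the 15-step bound).

Answer: Yes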